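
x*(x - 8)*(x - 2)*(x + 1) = x^4 - 9*x^3 + 6*x^2 + 16*x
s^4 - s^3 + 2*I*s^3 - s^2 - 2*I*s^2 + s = s*(s - 1)*(s + I)^2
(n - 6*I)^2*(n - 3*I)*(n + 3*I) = n^4 - 12*I*n^3 - 27*n^2 - 108*I*n - 324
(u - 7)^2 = u^2 - 14*u + 49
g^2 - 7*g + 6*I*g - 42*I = (g - 7)*(g + 6*I)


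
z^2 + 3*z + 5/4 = (z + 1/2)*(z + 5/2)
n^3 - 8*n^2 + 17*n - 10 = (n - 5)*(n - 2)*(n - 1)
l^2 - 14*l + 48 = (l - 8)*(l - 6)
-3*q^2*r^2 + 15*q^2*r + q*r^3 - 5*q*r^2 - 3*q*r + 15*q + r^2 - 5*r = (-3*q + r)*(r - 5)*(q*r + 1)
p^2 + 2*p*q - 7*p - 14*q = (p - 7)*(p + 2*q)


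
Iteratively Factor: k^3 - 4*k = (k - 2)*(k^2 + 2*k) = (k - 2)*(k + 2)*(k)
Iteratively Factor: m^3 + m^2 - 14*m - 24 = (m + 2)*(m^2 - m - 12) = (m + 2)*(m + 3)*(m - 4)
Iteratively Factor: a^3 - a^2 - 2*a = (a)*(a^2 - a - 2) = a*(a + 1)*(a - 2)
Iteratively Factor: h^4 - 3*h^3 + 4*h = (h - 2)*(h^3 - h^2 - 2*h) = (h - 2)*(h + 1)*(h^2 - 2*h) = (h - 2)^2*(h + 1)*(h)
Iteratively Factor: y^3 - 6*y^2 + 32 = (y + 2)*(y^2 - 8*y + 16) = (y - 4)*(y + 2)*(y - 4)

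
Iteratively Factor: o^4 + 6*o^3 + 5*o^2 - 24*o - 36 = (o + 3)*(o^3 + 3*o^2 - 4*o - 12) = (o + 2)*(o + 3)*(o^2 + o - 6) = (o - 2)*(o + 2)*(o + 3)*(o + 3)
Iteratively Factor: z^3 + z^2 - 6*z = (z - 2)*(z^2 + 3*z) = (z - 2)*(z + 3)*(z)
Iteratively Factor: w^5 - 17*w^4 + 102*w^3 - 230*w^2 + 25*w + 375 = (w - 5)*(w^4 - 12*w^3 + 42*w^2 - 20*w - 75) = (w - 5)*(w - 3)*(w^3 - 9*w^2 + 15*w + 25) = (w - 5)^2*(w - 3)*(w^2 - 4*w - 5) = (w - 5)^2*(w - 3)*(w + 1)*(w - 5)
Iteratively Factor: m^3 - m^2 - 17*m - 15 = (m - 5)*(m^2 + 4*m + 3) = (m - 5)*(m + 1)*(m + 3)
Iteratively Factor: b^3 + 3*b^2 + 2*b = (b)*(b^2 + 3*b + 2) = b*(b + 1)*(b + 2)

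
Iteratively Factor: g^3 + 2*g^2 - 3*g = (g + 3)*(g^2 - g) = (g - 1)*(g + 3)*(g)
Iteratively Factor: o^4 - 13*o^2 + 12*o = (o)*(o^3 - 13*o + 12) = o*(o - 3)*(o^2 + 3*o - 4) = o*(o - 3)*(o - 1)*(o + 4)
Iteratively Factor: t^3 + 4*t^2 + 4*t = (t + 2)*(t^2 + 2*t) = t*(t + 2)*(t + 2)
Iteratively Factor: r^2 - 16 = (r - 4)*(r + 4)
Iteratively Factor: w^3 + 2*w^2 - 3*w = (w - 1)*(w^2 + 3*w) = (w - 1)*(w + 3)*(w)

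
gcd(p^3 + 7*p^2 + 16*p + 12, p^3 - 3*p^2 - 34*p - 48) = p^2 + 5*p + 6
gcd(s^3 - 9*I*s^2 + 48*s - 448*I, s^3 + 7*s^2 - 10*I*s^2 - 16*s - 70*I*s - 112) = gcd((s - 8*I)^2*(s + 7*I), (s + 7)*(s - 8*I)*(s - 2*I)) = s - 8*I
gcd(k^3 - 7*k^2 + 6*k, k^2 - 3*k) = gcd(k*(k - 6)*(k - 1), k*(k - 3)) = k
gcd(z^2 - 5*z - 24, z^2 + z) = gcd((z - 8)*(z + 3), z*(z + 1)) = 1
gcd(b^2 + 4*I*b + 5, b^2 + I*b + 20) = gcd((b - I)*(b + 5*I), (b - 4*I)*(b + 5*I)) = b + 5*I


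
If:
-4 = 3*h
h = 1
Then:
No Solution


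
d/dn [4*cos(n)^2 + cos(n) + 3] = -(8*cos(n) + 1)*sin(n)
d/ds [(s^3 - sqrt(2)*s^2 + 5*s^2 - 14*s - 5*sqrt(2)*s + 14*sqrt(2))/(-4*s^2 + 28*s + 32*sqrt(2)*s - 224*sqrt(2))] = (-s^4 + 14*s^3 + 16*sqrt(2)*s^3 - 140*sqrt(2)*s^2 + 5*s^2 - 532*sqrt(2)*s + 224*s + 336 + 686*sqrt(2))/(4*(s^4 - 16*sqrt(2)*s^3 - 14*s^3 + 177*s^2 + 224*sqrt(2)*s^2 - 1792*s - 784*sqrt(2)*s + 6272))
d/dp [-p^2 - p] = -2*p - 1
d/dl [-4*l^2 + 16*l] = 16 - 8*l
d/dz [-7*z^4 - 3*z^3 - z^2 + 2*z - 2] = -28*z^3 - 9*z^2 - 2*z + 2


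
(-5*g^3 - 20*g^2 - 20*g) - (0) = -5*g^3 - 20*g^2 - 20*g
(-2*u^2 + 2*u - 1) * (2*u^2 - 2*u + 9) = -4*u^4 + 8*u^3 - 24*u^2 + 20*u - 9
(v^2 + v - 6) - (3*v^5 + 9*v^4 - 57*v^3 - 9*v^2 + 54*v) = -3*v^5 - 9*v^4 + 57*v^3 + 10*v^2 - 53*v - 6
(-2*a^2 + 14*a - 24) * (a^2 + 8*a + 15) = -2*a^4 - 2*a^3 + 58*a^2 + 18*a - 360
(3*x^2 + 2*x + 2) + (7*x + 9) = 3*x^2 + 9*x + 11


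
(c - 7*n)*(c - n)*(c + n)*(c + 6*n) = c^4 - c^3*n - 43*c^2*n^2 + c*n^3 + 42*n^4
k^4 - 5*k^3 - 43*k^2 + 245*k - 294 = (k - 7)*(k - 3)*(k - 2)*(k + 7)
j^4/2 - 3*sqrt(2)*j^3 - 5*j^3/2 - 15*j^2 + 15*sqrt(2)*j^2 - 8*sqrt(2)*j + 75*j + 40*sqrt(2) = (j/2 + sqrt(2)/2)*(j - 5)*(j - 8*sqrt(2))*(j + sqrt(2))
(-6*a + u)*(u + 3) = -6*a*u - 18*a + u^2 + 3*u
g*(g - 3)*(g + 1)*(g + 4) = g^4 + 2*g^3 - 11*g^2 - 12*g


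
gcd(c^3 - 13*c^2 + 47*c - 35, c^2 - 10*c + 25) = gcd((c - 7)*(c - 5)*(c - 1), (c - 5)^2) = c - 5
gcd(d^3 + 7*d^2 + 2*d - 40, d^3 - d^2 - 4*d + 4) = d - 2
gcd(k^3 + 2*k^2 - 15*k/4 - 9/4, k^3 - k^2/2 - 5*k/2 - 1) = k + 1/2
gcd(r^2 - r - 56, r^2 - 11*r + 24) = r - 8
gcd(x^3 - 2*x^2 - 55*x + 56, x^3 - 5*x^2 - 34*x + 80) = x - 8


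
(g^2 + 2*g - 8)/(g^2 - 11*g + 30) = (g^2 + 2*g - 8)/(g^2 - 11*g + 30)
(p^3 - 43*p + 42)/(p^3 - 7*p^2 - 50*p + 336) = (p - 1)/(p - 8)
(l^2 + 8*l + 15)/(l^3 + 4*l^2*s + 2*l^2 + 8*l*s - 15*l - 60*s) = (l + 3)/(l^2 + 4*l*s - 3*l - 12*s)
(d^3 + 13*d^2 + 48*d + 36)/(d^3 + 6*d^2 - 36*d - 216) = (d + 1)/(d - 6)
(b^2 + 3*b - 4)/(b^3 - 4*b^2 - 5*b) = (-b^2 - 3*b + 4)/(b*(-b^2 + 4*b + 5))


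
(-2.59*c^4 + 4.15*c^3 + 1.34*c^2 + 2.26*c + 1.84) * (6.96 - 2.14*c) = 5.5426*c^5 - 26.9074*c^4 + 26.0164*c^3 + 4.49*c^2 + 11.792*c + 12.8064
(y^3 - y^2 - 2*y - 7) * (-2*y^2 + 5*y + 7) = -2*y^5 + 7*y^4 + 6*y^3 - 3*y^2 - 49*y - 49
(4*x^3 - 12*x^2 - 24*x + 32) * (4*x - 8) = 16*x^4 - 80*x^3 + 320*x - 256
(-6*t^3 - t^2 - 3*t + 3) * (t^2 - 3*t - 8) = -6*t^5 + 17*t^4 + 48*t^3 + 20*t^2 + 15*t - 24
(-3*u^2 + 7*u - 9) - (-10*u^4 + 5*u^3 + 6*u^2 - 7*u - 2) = 10*u^4 - 5*u^3 - 9*u^2 + 14*u - 7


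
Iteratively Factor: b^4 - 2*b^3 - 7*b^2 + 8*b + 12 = (b - 3)*(b^3 + b^2 - 4*b - 4) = (b - 3)*(b - 2)*(b^2 + 3*b + 2) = (b - 3)*(b - 2)*(b + 2)*(b + 1)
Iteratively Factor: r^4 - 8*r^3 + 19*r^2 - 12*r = (r - 3)*(r^3 - 5*r^2 + 4*r) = r*(r - 3)*(r^2 - 5*r + 4) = r*(r - 3)*(r - 1)*(r - 4)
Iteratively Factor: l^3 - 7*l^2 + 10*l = (l - 2)*(l^2 - 5*l) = l*(l - 2)*(l - 5)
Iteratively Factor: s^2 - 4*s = (s)*(s - 4)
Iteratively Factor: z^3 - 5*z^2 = (z)*(z^2 - 5*z) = z^2*(z - 5)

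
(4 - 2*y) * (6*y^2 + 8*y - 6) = -12*y^3 + 8*y^2 + 44*y - 24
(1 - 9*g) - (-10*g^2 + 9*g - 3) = 10*g^2 - 18*g + 4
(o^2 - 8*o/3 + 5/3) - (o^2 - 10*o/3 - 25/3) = 2*o/3 + 10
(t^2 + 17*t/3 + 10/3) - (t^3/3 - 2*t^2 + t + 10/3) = -t^3/3 + 3*t^2 + 14*t/3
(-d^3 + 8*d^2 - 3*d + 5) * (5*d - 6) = -5*d^4 + 46*d^3 - 63*d^2 + 43*d - 30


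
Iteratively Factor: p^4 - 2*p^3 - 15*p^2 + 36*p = (p)*(p^3 - 2*p^2 - 15*p + 36) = p*(p + 4)*(p^2 - 6*p + 9) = p*(p - 3)*(p + 4)*(p - 3)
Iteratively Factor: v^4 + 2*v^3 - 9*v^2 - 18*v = (v + 2)*(v^3 - 9*v) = (v - 3)*(v + 2)*(v^2 + 3*v) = (v - 3)*(v + 2)*(v + 3)*(v)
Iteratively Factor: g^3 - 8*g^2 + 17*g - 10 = (g - 2)*(g^2 - 6*g + 5) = (g - 2)*(g - 1)*(g - 5)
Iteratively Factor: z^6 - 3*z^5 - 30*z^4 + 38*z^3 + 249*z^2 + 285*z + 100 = (z + 1)*(z^5 - 4*z^4 - 26*z^3 + 64*z^2 + 185*z + 100) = (z - 5)*(z + 1)*(z^4 + z^3 - 21*z^2 - 41*z - 20) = (z - 5)^2*(z + 1)*(z^3 + 6*z^2 + 9*z + 4) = (z - 5)^2*(z + 1)^2*(z^2 + 5*z + 4) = (z - 5)^2*(z + 1)^2*(z + 4)*(z + 1)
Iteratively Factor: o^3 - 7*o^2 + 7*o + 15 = (o - 5)*(o^2 - 2*o - 3) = (o - 5)*(o - 3)*(o + 1)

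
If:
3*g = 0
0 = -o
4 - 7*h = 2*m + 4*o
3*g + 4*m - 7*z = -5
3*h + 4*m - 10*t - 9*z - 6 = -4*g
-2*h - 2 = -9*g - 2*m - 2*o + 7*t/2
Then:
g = 0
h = 143/229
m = -85/458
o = 0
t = -1658/1603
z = 975/1603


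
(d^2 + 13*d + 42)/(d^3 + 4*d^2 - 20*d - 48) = (d + 7)/(d^2 - 2*d - 8)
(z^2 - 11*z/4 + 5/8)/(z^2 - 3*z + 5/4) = (4*z - 1)/(2*(2*z - 1))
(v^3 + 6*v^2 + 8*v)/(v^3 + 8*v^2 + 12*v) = (v + 4)/(v + 6)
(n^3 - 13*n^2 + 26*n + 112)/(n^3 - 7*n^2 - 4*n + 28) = (n - 8)/(n - 2)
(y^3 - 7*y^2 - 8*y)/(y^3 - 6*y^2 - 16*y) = (y + 1)/(y + 2)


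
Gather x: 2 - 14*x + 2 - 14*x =4 - 28*x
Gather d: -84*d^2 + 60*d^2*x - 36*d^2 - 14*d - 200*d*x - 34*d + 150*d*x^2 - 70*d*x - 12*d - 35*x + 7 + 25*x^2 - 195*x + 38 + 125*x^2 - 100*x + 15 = d^2*(60*x - 120) + d*(150*x^2 - 270*x - 60) + 150*x^2 - 330*x + 60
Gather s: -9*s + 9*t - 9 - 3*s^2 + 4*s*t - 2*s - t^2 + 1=-3*s^2 + s*(4*t - 11) - t^2 + 9*t - 8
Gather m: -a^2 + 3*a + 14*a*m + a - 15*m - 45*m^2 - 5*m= -a^2 + 4*a - 45*m^2 + m*(14*a - 20)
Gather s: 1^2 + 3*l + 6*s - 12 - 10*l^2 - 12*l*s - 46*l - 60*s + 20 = -10*l^2 - 43*l + s*(-12*l - 54) + 9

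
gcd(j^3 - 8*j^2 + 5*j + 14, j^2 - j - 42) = j - 7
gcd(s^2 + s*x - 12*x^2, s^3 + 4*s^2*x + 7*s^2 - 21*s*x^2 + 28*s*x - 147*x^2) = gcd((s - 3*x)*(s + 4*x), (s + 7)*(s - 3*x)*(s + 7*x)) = -s + 3*x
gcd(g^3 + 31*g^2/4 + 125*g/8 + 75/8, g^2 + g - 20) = g + 5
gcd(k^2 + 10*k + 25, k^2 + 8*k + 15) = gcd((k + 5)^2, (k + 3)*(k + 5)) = k + 5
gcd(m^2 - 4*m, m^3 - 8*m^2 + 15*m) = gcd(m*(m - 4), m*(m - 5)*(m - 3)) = m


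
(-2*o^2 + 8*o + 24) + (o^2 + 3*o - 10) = -o^2 + 11*o + 14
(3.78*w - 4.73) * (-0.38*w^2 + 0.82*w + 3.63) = -1.4364*w^3 + 4.897*w^2 + 9.8428*w - 17.1699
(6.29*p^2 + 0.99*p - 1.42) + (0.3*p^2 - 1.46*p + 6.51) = 6.59*p^2 - 0.47*p + 5.09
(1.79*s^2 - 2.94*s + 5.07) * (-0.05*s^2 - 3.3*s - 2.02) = -0.0895*s^4 - 5.76*s^3 + 5.8327*s^2 - 10.7922*s - 10.2414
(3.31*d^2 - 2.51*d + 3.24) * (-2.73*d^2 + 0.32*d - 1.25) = -9.0363*d^4 + 7.9115*d^3 - 13.7859*d^2 + 4.1743*d - 4.05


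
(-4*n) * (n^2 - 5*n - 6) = -4*n^3 + 20*n^2 + 24*n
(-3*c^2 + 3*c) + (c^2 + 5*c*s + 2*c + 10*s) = -2*c^2 + 5*c*s + 5*c + 10*s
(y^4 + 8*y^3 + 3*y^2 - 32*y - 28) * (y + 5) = y^5 + 13*y^4 + 43*y^3 - 17*y^2 - 188*y - 140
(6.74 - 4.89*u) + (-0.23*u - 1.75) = 4.99 - 5.12*u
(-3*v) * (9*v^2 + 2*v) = -27*v^3 - 6*v^2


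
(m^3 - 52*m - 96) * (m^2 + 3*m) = m^5 + 3*m^4 - 52*m^3 - 252*m^2 - 288*m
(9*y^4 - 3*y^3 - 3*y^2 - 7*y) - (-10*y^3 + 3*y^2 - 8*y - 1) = 9*y^4 + 7*y^3 - 6*y^2 + y + 1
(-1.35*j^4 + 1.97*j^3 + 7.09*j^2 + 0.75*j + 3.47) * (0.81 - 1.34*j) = 1.809*j^5 - 3.7333*j^4 - 7.9049*j^3 + 4.7379*j^2 - 4.0423*j + 2.8107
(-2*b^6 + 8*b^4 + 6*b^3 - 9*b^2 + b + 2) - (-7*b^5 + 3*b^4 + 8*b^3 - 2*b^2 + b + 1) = -2*b^6 + 7*b^5 + 5*b^4 - 2*b^3 - 7*b^2 + 1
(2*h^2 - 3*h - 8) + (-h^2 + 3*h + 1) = h^2 - 7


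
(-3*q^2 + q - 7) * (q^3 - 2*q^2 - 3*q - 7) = -3*q^5 + 7*q^4 + 32*q^2 + 14*q + 49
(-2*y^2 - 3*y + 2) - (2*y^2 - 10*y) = -4*y^2 + 7*y + 2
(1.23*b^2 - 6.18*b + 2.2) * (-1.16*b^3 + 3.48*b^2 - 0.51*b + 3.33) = -1.4268*b^5 + 11.4492*b^4 - 24.6857*b^3 + 14.9037*b^2 - 21.7014*b + 7.326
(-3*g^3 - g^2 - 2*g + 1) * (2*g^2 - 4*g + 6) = -6*g^5 + 10*g^4 - 18*g^3 + 4*g^2 - 16*g + 6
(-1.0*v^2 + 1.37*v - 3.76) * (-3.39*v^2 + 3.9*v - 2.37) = 3.39*v^4 - 8.5443*v^3 + 20.4594*v^2 - 17.9109*v + 8.9112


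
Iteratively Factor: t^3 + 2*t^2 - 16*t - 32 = (t + 4)*(t^2 - 2*t - 8) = (t + 2)*(t + 4)*(t - 4)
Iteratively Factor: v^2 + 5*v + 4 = (v + 4)*(v + 1)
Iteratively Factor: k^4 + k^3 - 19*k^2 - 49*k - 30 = (k + 3)*(k^3 - 2*k^2 - 13*k - 10) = (k + 2)*(k + 3)*(k^2 - 4*k - 5) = (k + 1)*(k + 2)*(k + 3)*(k - 5)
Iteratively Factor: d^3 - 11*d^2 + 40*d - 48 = (d - 4)*(d^2 - 7*d + 12) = (d - 4)^2*(d - 3)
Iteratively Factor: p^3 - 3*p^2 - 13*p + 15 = (p - 1)*(p^2 - 2*p - 15) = (p - 1)*(p + 3)*(p - 5)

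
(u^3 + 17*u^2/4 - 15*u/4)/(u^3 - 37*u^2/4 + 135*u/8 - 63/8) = 2*u*(u + 5)/(2*u^2 - 17*u + 21)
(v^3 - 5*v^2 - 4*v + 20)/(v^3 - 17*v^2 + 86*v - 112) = (v^2 - 3*v - 10)/(v^2 - 15*v + 56)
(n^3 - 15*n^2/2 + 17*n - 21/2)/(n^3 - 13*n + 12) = (n - 7/2)/(n + 4)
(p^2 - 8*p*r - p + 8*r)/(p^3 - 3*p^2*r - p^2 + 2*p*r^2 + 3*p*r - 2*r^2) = (p - 8*r)/(p^2 - 3*p*r + 2*r^2)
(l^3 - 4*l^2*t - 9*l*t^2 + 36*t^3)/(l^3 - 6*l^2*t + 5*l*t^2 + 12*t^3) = (l + 3*t)/(l + t)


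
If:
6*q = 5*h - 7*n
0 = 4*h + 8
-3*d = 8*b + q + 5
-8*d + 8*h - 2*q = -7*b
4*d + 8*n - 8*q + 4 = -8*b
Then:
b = 276/2399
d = -4023/2399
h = -2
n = -1598/2399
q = -2134/2399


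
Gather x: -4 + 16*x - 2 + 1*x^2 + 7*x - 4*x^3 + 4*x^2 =-4*x^3 + 5*x^2 + 23*x - 6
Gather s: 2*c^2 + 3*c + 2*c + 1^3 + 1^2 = 2*c^2 + 5*c + 2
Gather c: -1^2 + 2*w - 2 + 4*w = 6*w - 3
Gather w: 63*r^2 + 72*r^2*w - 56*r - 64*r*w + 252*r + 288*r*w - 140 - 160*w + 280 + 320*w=63*r^2 + 196*r + w*(72*r^2 + 224*r + 160) + 140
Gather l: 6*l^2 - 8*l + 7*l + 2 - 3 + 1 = 6*l^2 - l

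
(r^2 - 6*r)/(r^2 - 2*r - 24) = r/(r + 4)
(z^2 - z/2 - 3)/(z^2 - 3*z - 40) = (-z^2 + z/2 + 3)/(-z^2 + 3*z + 40)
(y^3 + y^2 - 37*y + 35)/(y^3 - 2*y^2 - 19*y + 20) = (y + 7)/(y + 4)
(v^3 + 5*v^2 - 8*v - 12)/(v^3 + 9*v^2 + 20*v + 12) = (v - 2)/(v + 2)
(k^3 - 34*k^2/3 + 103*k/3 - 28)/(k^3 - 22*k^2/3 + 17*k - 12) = (k - 7)/(k - 3)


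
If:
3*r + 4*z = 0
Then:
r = -4*z/3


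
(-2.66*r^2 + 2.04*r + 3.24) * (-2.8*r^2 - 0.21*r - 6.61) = 7.448*r^4 - 5.1534*r^3 + 8.0822*r^2 - 14.1648*r - 21.4164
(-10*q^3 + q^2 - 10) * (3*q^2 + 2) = -30*q^5 + 3*q^4 - 20*q^3 - 28*q^2 - 20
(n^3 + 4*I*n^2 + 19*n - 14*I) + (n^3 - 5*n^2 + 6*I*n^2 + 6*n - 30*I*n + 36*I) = 2*n^3 - 5*n^2 + 10*I*n^2 + 25*n - 30*I*n + 22*I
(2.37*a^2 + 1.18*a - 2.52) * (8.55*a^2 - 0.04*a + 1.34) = 20.2635*a^4 + 9.9942*a^3 - 18.4174*a^2 + 1.682*a - 3.3768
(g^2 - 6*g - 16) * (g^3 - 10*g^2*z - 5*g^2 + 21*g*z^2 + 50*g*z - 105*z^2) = g^5 - 10*g^4*z - 11*g^4 + 21*g^3*z^2 + 110*g^3*z + 14*g^3 - 231*g^2*z^2 - 140*g^2*z + 80*g^2 + 294*g*z^2 - 800*g*z + 1680*z^2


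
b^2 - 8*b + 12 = (b - 6)*(b - 2)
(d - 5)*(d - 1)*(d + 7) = d^3 + d^2 - 37*d + 35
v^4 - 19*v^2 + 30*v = v*(v - 3)*(v - 2)*(v + 5)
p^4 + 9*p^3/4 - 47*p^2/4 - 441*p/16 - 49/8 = (p - 7/2)*(p + 1/4)*(p + 2)*(p + 7/2)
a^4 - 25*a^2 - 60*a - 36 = (a - 6)*(a + 1)*(a + 2)*(a + 3)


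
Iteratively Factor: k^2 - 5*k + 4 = (k - 4)*(k - 1)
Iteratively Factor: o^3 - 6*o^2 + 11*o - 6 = (o - 2)*(o^2 - 4*o + 3) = (o - 2)*(o - 1)*(o - 3)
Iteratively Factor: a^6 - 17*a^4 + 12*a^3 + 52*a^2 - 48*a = (a - 3)*(a^5 + 3*a^4 - 8*a^3 - 12*a^2 + 16*a) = (a - 3)*(a + 2)*(a^4 + a^3 - 10*a^2 + 8*a) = (a - 3)*(a - 2)*(a + 2)*(a^3 + 3*a^2 - 4*a) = (a - 3)*(a - 2)*(a - 1)*(a + 2)*(a^2 + 4*a) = (a - 3)*(a - 2)*(a - 1)*(a + 2)*(a + 4)*(a)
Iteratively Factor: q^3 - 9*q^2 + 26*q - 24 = (q - 2)*(q^2 - 7*q + 12) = (q - 3)*(q - 2)*(q - 4)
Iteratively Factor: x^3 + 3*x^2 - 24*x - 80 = (x - 5)*(x^2 + 8*x + 16) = (x - 5)*(x + 4)*(x + 4)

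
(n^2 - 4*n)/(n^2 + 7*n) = (n - 4)/(n + 7)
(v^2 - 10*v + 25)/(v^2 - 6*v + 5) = (v - 5)/(v - 1)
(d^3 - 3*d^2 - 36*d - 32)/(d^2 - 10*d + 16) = (d^2 + 5*d + 4)/(d - 2)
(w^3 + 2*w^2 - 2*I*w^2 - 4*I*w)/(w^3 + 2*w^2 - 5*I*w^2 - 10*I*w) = (w - 2*I)/(w - 5*I)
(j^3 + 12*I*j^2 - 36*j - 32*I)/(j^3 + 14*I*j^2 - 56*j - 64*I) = (j + 2*I)/(j + 4*I)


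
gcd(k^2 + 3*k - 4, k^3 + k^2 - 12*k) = k + 4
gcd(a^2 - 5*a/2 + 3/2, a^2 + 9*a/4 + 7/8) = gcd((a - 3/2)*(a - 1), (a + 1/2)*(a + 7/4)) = 1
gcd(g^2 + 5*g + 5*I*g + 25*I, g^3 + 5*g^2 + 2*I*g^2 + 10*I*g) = g + 5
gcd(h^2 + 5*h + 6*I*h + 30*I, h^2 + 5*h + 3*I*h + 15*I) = h + 5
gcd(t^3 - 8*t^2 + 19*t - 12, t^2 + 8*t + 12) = 1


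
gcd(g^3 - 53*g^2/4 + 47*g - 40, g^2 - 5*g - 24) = g - 8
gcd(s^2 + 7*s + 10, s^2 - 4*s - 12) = s + 2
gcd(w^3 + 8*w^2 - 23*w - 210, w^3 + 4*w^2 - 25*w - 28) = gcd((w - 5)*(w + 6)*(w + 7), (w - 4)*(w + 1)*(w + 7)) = w + 7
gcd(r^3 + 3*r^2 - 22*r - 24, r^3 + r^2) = r + 1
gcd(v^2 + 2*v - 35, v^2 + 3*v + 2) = 1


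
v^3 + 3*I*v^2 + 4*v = v*(v - I)*(v + 4*I)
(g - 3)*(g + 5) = g^2 + 2*g - 15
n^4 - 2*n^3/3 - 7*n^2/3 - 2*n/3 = n*(n - 2)*(n + 1/3)*(n + 1)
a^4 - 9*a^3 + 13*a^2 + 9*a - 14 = (a - 7)*(a - 2)*(a - 1)*(a + 1)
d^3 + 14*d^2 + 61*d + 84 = (d + 3)*(d + 4)*(d + 7)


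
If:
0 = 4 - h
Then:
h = 4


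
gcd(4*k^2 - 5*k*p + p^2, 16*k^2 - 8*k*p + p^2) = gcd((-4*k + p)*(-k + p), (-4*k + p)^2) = -4*k + p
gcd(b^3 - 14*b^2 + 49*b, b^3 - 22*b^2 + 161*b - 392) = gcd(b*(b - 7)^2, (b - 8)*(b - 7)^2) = b^2 - 14*b + 49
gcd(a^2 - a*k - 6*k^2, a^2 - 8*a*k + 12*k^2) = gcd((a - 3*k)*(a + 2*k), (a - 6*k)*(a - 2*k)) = 1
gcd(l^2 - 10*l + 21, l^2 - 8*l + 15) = l - 3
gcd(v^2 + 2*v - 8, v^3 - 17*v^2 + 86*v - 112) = v - 2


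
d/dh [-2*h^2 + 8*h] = 8 - 4*h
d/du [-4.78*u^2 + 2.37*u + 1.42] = 2.37 - 9.56*u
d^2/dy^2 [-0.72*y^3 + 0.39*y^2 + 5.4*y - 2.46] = 0.78 - 4.32*y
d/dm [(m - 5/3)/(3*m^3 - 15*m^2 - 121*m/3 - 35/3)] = 2*(-27*m^3 + 135*m^2 - 225*m - 355)/(81*m^6 - 810*m^5 - 153*m^4 + 10260*m^3 + 17791*m^2 + 8470*m + 1225)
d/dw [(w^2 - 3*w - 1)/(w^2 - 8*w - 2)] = (-5*w^2 - 2*w - 2)/(w^4 - 16*w^3 + 60*w^2 + 32*w + 4)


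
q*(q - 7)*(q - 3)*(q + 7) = q^4 - 3*q^3 - 49*q^2 + 147*q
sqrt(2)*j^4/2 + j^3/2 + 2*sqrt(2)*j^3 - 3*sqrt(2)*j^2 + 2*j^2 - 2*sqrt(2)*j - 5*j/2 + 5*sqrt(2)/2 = (j - 1)*(j + 5)*(j - sqrt(2)/2)*(sqrt(2)*j/2 + 1)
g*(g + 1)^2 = g^3 + 2*g^2 + g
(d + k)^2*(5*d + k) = 5*d^3 + 11*d^2*k + 7*d*k^2 + k^3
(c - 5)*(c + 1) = c^2 - 4*c - 5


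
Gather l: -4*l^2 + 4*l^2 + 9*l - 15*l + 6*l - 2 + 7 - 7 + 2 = 0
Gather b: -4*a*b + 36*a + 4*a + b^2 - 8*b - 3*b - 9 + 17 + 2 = 40*a + b^2 + b*(-4*a - 11) + 10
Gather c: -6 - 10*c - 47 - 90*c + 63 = 10 - 100*c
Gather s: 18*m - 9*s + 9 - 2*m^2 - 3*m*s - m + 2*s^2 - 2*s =-2*m^2 + 17*m + 2*s^2 + s*(-3*m - 11) + 9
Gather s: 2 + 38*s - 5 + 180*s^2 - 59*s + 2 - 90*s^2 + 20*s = 90*s^2 - s - 1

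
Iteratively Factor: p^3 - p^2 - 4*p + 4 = (p - 2)*(p^2 + p - 2) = (p - 2)*(p - 1)*(p + 2)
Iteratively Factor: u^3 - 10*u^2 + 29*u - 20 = (u - 5)*(u^2 - 5*u + 4) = (u - 5)*(u - 4)*(u - 1)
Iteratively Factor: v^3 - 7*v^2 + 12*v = (v)*(v^2 - 7*v + 12) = v*(v - 3)*(v - 4)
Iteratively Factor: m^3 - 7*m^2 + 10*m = (m - 2)*(m^2 - 5*m) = m*(m - 2)*(m - 5)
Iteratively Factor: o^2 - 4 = (o + 2)*(o - 2)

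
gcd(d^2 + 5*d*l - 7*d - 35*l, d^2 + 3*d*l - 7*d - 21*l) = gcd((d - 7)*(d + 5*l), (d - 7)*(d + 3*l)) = d - 7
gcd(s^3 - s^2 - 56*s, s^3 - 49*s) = s^2 + 7*s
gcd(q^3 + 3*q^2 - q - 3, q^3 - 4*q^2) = 1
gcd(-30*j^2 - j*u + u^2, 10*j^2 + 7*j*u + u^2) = 5*j + u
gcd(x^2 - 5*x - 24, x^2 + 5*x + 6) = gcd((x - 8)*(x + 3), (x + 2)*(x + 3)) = x + 3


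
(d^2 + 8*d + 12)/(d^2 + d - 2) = (d + 6)/(d - 1)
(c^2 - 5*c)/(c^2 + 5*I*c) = (c - 5)/(c + 5*I)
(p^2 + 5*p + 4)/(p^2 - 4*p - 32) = (p + 1)/(p - 8)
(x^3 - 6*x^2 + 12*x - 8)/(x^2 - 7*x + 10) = (x^2 - 4*x + 4)/(x - 5)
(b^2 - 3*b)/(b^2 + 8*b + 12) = b*(b - 3)/(b^2 + 8*b + 12)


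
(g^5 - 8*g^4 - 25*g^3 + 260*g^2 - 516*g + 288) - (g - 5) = g^5 - 8*g^4 - 25*g^3 + 260*g^2 - 517*g + 293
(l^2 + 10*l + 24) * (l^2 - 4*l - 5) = l^4 + 6*l^3 - 21*l^2 - 146*l - 120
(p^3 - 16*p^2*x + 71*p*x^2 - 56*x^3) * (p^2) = p^5 - 16*p^4*x + 71*p^3*x^2 - 56*p^2*x^3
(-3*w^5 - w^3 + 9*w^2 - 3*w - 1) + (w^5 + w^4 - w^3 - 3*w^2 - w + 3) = -2*w^5 + w^4 - 2*w^3 + 6*w^2 - 4*w + 2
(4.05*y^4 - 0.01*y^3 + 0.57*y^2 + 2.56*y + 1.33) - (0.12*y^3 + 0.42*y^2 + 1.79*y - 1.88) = 4.05*y^4 - 0.13*y^3 + 0.15*y^2 + 0.77*y + 3.21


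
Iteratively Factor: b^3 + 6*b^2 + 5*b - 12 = (b + 4)*(b^2 + 2*b - 3) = (b + 3)*(b + 4)*(b - 1)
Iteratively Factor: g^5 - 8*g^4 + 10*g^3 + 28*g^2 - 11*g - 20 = (g + 1)*(g^4 - 9*g^3 + 19*g^2 + 9*g - 20) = (g - 5)*(g + 1)*(g^3 - 4*g^2 - g + 4) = (g - 5)*(g + 1)^2*(g^2 - 5*g + 4) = (g - 5)*(g - 1)*(g + 1)^2*(g - 4)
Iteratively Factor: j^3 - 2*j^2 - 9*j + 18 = (j + 3)*(j^2 - 5*j + 6) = (j - 2)*(j + 3)*(j - 3)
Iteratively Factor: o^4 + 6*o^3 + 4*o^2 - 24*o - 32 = (o + 2)*(o^3 + 4*o^2 - 4*o - 16) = (o + 2)^2*(o^2 + 2*o - 8) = (o + 2)^2*(o + 4)*(o - 2)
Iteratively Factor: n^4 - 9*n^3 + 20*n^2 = (n - 4)*(n^3 - 5*n^2) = n*(n - 4)*(n^2 - 5*n) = n^2*(n - 4)*(n - 5)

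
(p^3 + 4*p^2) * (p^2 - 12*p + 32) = p^5 - 8*p^4 - 16*p^3 + 128*p^2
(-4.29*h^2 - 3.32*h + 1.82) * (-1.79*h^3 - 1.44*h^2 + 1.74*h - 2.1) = 7.6791*h^5 + 12.1204*h^4 - 5.9416*h^3 + 0.611400000000001*h^2 + 10.1388*h - 3.822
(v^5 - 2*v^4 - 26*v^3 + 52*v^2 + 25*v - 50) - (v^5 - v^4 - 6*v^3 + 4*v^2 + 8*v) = -v^4 - 20*v^3 + 48*v^2 + 17*v - 50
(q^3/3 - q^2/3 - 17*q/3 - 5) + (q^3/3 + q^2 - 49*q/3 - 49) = 2*q^3/3 + 2*q^2/3 - 22*q - 54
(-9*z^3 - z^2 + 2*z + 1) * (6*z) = -54*z^4 - 6*z^3 + 12*z^2 + 6*z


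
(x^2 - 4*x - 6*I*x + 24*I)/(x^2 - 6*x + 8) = (x - 6*I)/(x - 2)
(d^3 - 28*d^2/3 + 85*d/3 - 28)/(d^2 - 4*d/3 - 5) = (3*d^2 - 19*d + 28)/(3*d + 5)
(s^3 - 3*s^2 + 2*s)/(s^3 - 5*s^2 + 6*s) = (s - 1)/(s - 3)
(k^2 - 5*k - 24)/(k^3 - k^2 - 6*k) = (-k^2 + 5*k + 24)/(k*(-k^2 + k + 6))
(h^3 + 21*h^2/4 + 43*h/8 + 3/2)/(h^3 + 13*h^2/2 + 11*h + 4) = (h + 3/4)/(h + 2)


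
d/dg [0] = 0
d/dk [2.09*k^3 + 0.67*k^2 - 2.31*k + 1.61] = 6.27*k^2 + 1.34*k - 2.31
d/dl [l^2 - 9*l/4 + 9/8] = 2*l - 9/4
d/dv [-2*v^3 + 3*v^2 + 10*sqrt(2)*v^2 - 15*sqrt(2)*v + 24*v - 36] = -6*v^2 + 6*v + 20*sqrt(2)*v - 15*sqrt(2) + 24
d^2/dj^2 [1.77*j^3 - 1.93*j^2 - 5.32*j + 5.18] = 10.62*j - 3.86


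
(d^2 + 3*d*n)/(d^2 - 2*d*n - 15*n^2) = d/(d - 5*n)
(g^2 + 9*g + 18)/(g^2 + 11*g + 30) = (g + 3)/(g + 5)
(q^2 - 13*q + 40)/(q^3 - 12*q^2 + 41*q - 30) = (q - 8)/(q^2 - 7*q + 6)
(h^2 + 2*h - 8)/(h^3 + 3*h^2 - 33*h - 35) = (h^2 + 2*h - 8)/(h^3 + 3*h^2 - 33*h - 35)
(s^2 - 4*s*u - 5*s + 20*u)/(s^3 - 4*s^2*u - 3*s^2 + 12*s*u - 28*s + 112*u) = (s - 5)/(s^2 - 3*s - 28)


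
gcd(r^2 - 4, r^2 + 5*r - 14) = r - 2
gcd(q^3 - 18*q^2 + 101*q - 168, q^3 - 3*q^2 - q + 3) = q - 3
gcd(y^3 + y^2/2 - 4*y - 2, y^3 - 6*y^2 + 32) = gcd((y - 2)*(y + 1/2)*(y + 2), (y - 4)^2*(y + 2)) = y + 2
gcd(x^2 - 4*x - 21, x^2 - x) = 1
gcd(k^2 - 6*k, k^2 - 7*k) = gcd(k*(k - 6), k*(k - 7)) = k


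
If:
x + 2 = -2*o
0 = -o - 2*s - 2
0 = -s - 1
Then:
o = 0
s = -1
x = -2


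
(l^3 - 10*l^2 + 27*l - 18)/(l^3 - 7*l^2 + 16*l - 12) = (l^2 - 7*l + 6)/(l^2 - 4*l + 4)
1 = 1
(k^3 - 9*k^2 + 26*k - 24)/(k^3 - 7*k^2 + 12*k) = (k - 2)/k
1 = 1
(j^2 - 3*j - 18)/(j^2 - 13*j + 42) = (j + 3)/(j - 7)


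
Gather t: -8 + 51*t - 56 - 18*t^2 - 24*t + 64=-18*t^2 + 27*t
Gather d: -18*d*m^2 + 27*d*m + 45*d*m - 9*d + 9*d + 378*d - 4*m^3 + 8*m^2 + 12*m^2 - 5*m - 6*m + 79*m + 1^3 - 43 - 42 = d*(-18*m^2 + 72*m + 378) - 4*m^3 + 20*m^2 + 68*m - 84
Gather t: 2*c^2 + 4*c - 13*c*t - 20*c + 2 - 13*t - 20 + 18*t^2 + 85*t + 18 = 2*c^2 - 16*c + 18*t^2 + t*(72 - 13*c)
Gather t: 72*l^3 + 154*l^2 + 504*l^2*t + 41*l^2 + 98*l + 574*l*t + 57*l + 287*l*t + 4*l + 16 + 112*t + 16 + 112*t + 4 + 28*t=72*l^3 + 195*l^2 + 159*l + t*(504*l^2 + 861*l + 252) + 36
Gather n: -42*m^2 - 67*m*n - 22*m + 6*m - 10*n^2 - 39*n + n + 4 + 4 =-42*m^2 - 16*m - 10*n^2 + n*(-67*m - 38) + 8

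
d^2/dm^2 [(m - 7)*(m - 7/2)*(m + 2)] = 6*m - 17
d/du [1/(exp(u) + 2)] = -exp(u)/(exp(u) + 2)^2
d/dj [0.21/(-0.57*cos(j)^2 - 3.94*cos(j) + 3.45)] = -(0.2394*cos(j) + 0.8274)*sin(j)/(0.57*cos(j)^2 + 3.94*cos(j) - 3.45)^2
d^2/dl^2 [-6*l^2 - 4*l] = -12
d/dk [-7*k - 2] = -7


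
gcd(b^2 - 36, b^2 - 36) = b^2 - 36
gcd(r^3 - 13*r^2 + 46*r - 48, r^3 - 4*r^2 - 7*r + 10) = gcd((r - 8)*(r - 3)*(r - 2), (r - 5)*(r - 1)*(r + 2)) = 1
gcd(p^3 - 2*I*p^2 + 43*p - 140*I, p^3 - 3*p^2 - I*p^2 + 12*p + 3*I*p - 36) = p - 4*I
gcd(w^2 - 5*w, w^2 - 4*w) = w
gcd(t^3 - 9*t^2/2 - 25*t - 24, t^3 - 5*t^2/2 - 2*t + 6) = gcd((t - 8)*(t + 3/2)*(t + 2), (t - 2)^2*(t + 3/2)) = t + 3/2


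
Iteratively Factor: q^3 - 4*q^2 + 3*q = (q - 1)*(q^2 - 3*q) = q*(q - 1)*(q - 3)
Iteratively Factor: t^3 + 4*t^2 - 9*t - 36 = (t + 3)*(t^2 + t - 12) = (t - 3)*(t + 3)*(t + 4)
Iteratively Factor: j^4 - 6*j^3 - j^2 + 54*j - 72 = (j - 4)*(j^3 - 2*j^2 - 9*j + 18) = (j - 4)*(j - 2)*(j^2 - 9) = (j - 4)*(j - 2)*(j + 3)*(j - 3)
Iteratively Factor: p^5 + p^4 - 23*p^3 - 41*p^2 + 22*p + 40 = (p + 4)*(p^4 - 3*p^3 - 11*p^2 + 3*p + 10) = (p - 5)*(p + 4)*(p^3 + 2*p^2 - p - 2) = (p - 5)*(p + 1)*(p + 4)*(p^2 + p - 2) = (p - 5)*(p - 1)*(p + 1)*(p + 4)*(p + 2)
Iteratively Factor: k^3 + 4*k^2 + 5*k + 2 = (k + 2)*(k^2 + 2*k + 1) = (k + 1)*(k + 2)*(k + 1)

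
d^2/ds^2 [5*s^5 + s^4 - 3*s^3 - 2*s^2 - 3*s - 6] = 100*s^3 + 12*s^2 - 18*s - 4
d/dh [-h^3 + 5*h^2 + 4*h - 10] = -3*h^2 + 10*h + 4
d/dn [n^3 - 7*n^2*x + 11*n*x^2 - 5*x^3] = 3*n^2 - 14*n*x + 11*x^2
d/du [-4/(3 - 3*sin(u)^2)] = -8*sin(u)/(3*cos(u)^3)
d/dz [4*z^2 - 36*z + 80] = 8*z - 36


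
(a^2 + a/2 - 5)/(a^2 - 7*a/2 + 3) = (2*a + 5)/(2*a - 3)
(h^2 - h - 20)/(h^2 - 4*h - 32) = (h - 5)/(h - 8)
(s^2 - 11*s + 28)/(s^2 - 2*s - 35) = (s - 4)/(s + 5)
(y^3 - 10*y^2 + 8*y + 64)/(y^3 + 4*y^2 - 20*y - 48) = (y - 8)/(y + 6)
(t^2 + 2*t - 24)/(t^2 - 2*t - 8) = (t + 6)/(t + 2)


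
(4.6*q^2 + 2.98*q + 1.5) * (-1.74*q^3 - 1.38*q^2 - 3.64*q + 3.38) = -8.004*q^5 - 11.5332*q^4 - 23.4664*q^3 + 2.6308*q^2 + 4.6124*q + 5.07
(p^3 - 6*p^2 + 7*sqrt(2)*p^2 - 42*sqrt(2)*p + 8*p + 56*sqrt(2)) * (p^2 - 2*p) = p^5 - 8*p^4 + 7*sqrt(2)*p^4 - 56*sqrt(2)*p^3 + 20*p^3 - 16*p^2 + 140*sqrt(2)*p^2 - 112*sqrt(2)*p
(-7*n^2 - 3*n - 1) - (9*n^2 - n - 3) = -16*n^2 - 2*n + 2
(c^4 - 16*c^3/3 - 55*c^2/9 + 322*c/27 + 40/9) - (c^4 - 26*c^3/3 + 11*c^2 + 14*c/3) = 10*c^3/3 - 154*c^2/9 + 196*c/27 + 40/9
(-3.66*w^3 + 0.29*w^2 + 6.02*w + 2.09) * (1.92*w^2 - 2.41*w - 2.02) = -7.0272*w^5 + 9.3774*w^4 + 18.2527*w^3 - 11.0812*w^2 - 17.1973*w - 4.2218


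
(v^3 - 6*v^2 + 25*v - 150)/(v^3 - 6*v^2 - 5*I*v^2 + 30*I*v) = (v + 5*I)/v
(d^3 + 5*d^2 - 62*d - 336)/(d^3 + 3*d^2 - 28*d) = (d^2 - 2*d - 48)/(d*(d - 4))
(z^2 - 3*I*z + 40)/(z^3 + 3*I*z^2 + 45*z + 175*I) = (z - 8*I)/(z^2 - 2*I*z + 35)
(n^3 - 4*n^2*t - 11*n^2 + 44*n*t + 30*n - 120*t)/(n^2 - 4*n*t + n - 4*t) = (n^2 - 11*n + 30)/(n + 1)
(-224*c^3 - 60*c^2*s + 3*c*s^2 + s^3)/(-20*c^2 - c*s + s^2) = (-56*c^2 - c*s + s^2)/(-5*c + s)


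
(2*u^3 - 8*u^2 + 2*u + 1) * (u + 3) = 2*u^4 - 2*u^3 - 22*u^2 + 7*u + 3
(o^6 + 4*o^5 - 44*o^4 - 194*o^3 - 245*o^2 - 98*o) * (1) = o^6 + 4*o^5 - 44*o^4 - 194*o^3 - 245*o^2 - 98*o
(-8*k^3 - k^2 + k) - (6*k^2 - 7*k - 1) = -8*k^3 - 7*k^2 + 8*k + 1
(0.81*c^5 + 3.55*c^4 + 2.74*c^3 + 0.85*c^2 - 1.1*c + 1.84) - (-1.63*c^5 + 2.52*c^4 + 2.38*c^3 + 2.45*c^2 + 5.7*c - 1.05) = 2.44*c^5 + 1.03*c^4 + 0.36*c^3 - 1.6*c^2 - 6.8*c + 2.89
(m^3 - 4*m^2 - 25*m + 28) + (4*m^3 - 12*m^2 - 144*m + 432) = 5*m^3 - 16*m^2 - 169*m + 460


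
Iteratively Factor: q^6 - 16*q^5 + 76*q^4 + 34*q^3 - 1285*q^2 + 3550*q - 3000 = (q + 4)*(q^5 - 20*q^4 + 156*q^3 - 590*q^2 + 1075*q - 750) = (q - 5)*(q + 4)*(q^4 - 15*q^3 + 81*q^2 - 185*q + 150) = (q - 5)^2*(q + 4)*(q^3 - 10*q^2 + 31*q - 30) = (q - 5)^2*(q - 2)*(q + 4)*(q^2 - 8*q + 15) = (q - 5)^3*(q - 2)*(q + 4)*(q - 3)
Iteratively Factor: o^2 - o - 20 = (o - 5)*(o + 4)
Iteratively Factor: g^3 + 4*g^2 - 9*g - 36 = (g + 3)*(g^2 + g - 12) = (g + 3)*(g + 4)*(g - 3)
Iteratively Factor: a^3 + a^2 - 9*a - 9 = (a + 3)*(a^2 - 2*a - 3) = (a + 1)*(a + 3)*(a - 3)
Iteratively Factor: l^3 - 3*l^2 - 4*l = (l)*(l^2 - 3*l - 4) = l*(l + 1)*(l - 4)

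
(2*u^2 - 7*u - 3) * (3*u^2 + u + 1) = 6*u^4 - 19*u^3 - 14*u^2 - 10*u - 3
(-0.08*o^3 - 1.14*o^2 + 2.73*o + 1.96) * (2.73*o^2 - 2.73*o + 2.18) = -0.2184*o^5 - 2.8938*o^4 + 10.3907*o^3 - 4.5873*o^2 + 0.600600000000001*o + 4.2728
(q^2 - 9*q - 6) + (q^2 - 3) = 2*q^2 - 9*q - 9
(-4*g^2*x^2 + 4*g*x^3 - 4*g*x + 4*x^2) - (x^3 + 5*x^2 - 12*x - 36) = -4*g^2*x^2 + 4*g*x^3 - 4*g*x - x^3 - x^2 + 12*x + 36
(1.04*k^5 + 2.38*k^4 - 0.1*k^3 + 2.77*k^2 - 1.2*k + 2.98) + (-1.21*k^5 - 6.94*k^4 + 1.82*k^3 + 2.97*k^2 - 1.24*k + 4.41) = -0.17*k^5 - 4.56*k^4 + 1.72*k^3 + 5.74*k^2 - 2.44*k + 7.39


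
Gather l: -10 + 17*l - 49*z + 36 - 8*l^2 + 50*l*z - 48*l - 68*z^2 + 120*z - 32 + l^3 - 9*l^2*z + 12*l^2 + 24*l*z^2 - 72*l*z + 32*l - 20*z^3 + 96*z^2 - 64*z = l^3 + l^2*(4 - 9*z) + l*(24*z^2 - 22*z + 1) - 20*z^3 + 28*z^2 + 7*z - 6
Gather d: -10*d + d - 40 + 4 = -9*d - 36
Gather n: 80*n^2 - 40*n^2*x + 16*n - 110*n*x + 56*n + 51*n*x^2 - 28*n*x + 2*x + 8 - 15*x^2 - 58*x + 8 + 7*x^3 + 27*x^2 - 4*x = n^2*(80 - 40*x) + n*(51*x^2 - 138*x + 72) + 7*x^3 + 12*x^2 - 60*x + 16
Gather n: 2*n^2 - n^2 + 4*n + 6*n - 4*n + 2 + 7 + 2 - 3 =n^2 + 6*n + 8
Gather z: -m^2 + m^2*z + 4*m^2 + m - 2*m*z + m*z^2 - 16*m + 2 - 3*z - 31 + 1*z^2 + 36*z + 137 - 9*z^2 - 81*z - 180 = 3*m^2 - 15*m + z^2*(m - 8) + z*(m^2 - 2*m - 48) - 72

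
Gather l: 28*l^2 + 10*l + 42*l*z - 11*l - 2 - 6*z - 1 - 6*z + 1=28*l^2 + l*(42*z - 1) - 12*z - 2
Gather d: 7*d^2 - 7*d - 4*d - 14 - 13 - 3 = 7*d^2 - 11*d - 30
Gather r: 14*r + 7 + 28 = 14*r + 35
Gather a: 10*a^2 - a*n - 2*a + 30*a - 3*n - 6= 10*a^2 + a*(28 - n) - 3*n - 6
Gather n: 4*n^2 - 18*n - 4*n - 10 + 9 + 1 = 4*n^2 - 22*n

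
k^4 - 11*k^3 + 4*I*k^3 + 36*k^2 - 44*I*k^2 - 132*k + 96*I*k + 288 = (k - 8)*(k - 3)*(k - 2*I)*(k + 6*I)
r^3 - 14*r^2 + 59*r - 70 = (r - 7)*(r - 5)*(r - 2)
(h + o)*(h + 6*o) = h^2 + 7*h*o + 6*o^2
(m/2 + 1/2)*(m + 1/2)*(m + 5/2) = m^3/2 + 2*m^2 + 17*m/8 + 5/8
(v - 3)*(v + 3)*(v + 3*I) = v^3 + 3*I*v^2 - 9*v - 27*I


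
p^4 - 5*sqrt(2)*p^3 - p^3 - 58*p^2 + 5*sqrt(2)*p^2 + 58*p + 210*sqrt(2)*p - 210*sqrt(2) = (p - 1)*(p - 7*sqrt(2))*(p - 3*sqrt(2))*(p + 5*sqrt(2))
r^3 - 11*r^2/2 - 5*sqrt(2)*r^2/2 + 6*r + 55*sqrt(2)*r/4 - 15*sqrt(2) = (r - 4)*(r - 3/2)*(r - 5*sqrt(2)/2)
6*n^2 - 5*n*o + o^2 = (-3*n + o)*(-2*n + o)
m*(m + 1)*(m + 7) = m^3 + 8*m^2 + 7*m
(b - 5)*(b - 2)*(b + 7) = b^3 - 39*b + 70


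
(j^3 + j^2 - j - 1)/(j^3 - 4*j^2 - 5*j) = (j^2 - 1)/(j*(j - 5))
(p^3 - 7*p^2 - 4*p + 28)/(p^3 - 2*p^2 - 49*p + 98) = (p + 2)/(p + 7)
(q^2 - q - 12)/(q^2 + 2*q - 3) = (q - 4)/(q - 1)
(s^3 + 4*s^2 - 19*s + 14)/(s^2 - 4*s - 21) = (-s^3 - 4*s^2 + 19*s - 14)/(-s^2 + 4*s + 21)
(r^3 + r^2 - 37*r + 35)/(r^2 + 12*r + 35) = (r^2 - 6*r + 5)/(r + 5)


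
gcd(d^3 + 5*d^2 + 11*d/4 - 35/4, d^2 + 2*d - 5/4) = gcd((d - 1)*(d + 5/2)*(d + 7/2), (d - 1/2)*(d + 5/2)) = d + 5/2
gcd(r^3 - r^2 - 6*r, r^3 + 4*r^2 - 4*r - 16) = r + 2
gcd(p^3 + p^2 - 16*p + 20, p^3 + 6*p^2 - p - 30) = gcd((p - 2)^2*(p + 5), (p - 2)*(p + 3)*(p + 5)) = p^2 + 3*p - 10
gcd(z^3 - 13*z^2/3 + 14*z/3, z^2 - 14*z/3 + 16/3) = z - 2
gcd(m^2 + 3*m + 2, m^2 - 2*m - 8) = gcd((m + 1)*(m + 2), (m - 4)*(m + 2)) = m + 2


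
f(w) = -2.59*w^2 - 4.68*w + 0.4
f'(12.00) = -66.84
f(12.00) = -428.72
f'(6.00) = -35.76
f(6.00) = -120.92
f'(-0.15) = -3.90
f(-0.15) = 1.04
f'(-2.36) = 7.54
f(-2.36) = -2.98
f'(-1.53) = 3.25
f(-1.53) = 1.50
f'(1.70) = -13.49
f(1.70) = -15.04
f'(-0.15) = -3.90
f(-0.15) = 1.04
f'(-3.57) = 13.81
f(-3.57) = -15.90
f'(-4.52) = 18.73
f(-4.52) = -31.36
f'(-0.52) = -1.99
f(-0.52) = 2.13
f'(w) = -5.18*w - 4.68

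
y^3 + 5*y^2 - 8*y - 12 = (y - 2)*(y + 1)*(y + 6)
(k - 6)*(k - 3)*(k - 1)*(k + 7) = k^4 - 3*k^3 - 43*k^2 + 171*k - 126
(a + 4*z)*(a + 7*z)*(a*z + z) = a^3*z + 11*a^2*z^2 + a^2*z + 28*a*z^3 + 11*a*z^2 + 28*z^3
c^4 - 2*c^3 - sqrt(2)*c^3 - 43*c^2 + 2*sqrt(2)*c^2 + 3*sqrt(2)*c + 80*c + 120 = (c - 3)*(c + 1)*(c - 5*sqrt(2))*(c + 4*sqrt(2))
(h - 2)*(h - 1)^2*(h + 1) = h^4 - 3*h^3 + h^2 + 3*h - 2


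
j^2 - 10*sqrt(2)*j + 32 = (j - 8*sqrt(2))*(j - 2*sqrt(2))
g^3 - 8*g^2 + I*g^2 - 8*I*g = g*(g - 8)*(g + I)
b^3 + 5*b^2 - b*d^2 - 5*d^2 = (b + 5)*(b - d)*(b + d)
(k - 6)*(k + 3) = k^2 - 3*k - 18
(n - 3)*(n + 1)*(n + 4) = n^3 + 2*n^2 - 11*n - 12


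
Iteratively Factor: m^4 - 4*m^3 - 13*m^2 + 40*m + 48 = (m + 3)*(m^3 - 7*m^2 + 8*m + 16) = (m + 1)*(m + 3)*(m^2 - 8*m + 16) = (m - 4)*(m + 1)*(m + 3)*(m - 4)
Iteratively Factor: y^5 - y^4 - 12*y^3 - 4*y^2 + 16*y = (y)*(y^4 - y^3 - 12*y^2 - 4*y + 16) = y*(y + 2)*(y^3 - 3*y^2 - 6*y + 8) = y*(y - 4)*(y + 2)*(y^2 + y - 2) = y*(y - 4)*(y - 1)*(y + 2)*(y + 2)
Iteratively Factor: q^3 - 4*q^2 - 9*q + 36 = (q - 4)*(q^2 - 9) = (q - 4)*(q + 3)*(q - 3)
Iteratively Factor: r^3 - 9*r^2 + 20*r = (r - 4)*(r^2 - 5*r) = (r - 5)*(r - 4)*(r)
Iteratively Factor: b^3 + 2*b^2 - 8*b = (b)*(b^2 + 2*b - 8) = b*(b + 4)*(b - 2)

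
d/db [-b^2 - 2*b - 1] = -2*b - 2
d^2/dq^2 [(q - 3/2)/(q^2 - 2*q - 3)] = ((7 - 6*q)*(-q^2 + 2*q + 3) + (12 - 8*q)*(q - 1)^2)/(-q^2 + 2*q + 3)^3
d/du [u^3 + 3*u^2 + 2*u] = 3*u^2 + 6*u + 2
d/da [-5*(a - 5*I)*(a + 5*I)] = -10*a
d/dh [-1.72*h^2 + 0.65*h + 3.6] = 0.65 - 3.44*h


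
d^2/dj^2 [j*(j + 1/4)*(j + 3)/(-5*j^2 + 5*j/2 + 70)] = 14*(-19*j^3 - 180*j^2 - 708*j - 722)/(5*(8*j^6 - 12*j^5 - 330*j^4 + 335*j^3 + 4620*j^2 - 2352*j - 21952))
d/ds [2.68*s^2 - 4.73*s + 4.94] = 5.36*s - 4.73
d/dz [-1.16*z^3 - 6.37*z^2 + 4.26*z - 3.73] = -3.48*z^2 - 12.74*z + 4.26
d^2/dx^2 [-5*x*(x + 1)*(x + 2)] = -30*x - 30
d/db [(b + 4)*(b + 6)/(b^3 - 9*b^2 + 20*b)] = (-b^4 - 20*b^3 + 38*b^2 + 432*b - 480)/(b^2*(b^4 - 18*b^3 + 121*b^2 - 360*b + 400))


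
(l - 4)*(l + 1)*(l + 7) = l^3 + 4*l^2 - 25*l - 28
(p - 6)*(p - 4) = p^2 - 10*p + 24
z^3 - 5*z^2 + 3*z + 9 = (z - 3)^2*(z + 1)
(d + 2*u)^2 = d^2 + 4*d*u + 4*u^2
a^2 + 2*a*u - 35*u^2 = (a - 5*u)*(a + 7*u)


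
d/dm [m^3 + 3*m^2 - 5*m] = 3*m^2 + 6*m - 5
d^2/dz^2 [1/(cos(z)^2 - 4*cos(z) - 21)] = (4*sin(z)^4 - 102*sin(z)^2 - 69*cos(z) - 3*cos(3*z) + 24)/(sin(z)^2 + 4*cos(z) + 20)^3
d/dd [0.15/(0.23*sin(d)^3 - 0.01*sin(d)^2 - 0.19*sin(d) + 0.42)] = (-0.1035*sin(d)^2 + 0.003*sin(d) + 0.0285)*cos(d)/(0.23*sin(d)^3 - 0.01*sin(d)^2 - 0.19*sin(d) + 0.42)^2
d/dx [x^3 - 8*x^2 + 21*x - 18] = 3*x^2 - 16*x + 21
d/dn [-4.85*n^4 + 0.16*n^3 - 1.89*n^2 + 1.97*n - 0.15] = -19.4*n^3 + 0.48*n^2 - 3.78*n + 1.97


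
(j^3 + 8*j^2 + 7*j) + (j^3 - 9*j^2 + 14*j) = 2*j^3 - j^2 + 21*j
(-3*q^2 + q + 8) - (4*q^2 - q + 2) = -7*q^2 + 2*q + 6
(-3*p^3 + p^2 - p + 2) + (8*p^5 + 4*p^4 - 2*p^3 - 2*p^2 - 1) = 8*p^5 + 4*p^4 - 5*p^3 - p^2 - p + 1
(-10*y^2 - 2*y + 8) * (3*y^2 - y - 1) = -30*y^4 + 4*y^3 + 36*y^2 - 6*y - 8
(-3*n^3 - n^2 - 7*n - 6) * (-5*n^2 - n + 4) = 15*n^5 + 8*n^4 + 24*n^3 + 33*n^2 - 22*n - 24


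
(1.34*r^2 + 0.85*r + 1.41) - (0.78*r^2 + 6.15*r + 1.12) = 0.56*r^2 - 5.3*r + 0.29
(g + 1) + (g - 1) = 2*g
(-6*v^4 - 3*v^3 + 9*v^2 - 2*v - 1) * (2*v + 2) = -12*v^5 - 18*v^4 + 12*v^3 + 14*v^2 - 6*v - 2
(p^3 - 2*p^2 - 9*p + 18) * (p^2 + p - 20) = p^5 - p^4 - 31*p^3 + 49*p^2 + 198*p - 360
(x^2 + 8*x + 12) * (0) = 0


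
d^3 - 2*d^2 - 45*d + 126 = (d - 6)*(d - 3)*(d + 7)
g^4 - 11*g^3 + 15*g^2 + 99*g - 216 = (g - 8)*(g - 3)^2*(g + 3)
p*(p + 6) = p^2 + 6*p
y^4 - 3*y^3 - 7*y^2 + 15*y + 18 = (y - 3)^2*(y + 1)*(y + 2)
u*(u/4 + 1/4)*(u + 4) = u^3/4 + 5*u^2/4 + u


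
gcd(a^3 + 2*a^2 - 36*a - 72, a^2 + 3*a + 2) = a + 2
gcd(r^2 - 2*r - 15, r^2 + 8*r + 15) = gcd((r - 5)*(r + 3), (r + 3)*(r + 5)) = r + 3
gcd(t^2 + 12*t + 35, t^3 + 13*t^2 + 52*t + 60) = t + 5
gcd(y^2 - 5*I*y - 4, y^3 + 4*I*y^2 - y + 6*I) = y - I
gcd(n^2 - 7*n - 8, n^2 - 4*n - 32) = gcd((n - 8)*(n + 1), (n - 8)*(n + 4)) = n - 8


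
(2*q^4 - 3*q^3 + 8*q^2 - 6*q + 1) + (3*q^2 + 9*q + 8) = 2*q^4 - 3*q^3 + 11*q^2 + 3*q + 9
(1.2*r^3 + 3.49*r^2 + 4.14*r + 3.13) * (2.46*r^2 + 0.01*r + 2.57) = 2.952*r^5 + 8.5974*r^4 + 13.3033*r^3 + 16.7105*r^2 + 10.6711*r + 8.0441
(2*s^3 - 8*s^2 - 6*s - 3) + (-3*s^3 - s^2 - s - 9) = -s^3 - 9*s^2 - 7*s - 12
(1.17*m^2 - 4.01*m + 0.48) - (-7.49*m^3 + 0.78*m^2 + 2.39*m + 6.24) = 7.49*m^3 + 0.39*m^2 - 6.4*m - 5.76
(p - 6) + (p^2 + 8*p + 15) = p^2 + 9*p + 9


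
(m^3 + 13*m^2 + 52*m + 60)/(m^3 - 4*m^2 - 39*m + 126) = (m^2 + 7*m + 10)/(m^2 - 10*m + 21)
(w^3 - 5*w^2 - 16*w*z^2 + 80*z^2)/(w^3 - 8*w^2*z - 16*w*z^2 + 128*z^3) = (5 - w)/(-w + 8*z)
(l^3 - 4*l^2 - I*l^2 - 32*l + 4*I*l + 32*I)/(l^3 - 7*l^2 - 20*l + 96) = (l - I)/(l - 3)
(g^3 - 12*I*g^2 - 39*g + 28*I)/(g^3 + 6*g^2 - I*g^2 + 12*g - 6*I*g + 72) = (g^2 - 8*I*g - 7)/(g^2 + 3*g*(2 + I) + 18*I)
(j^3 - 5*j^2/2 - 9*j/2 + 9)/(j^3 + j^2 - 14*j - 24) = (j^2 - 9*j/2 + 9/2)/(j^2 - j - 12)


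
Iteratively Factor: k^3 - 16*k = (k)*(k^2 - 16) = k*(k + 4)*(k - 4)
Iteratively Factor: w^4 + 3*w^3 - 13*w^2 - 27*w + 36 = (w + 4)*(w^3 - w^2 - 9*w + 9) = (w + 3)*(w + 4)*(w^2 - 4*w + 3) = (w - 3)*(w + 3)*(w + 4)*(w - 1)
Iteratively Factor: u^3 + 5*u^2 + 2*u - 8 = (u + 4)*(u^2 + u - 2) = (u + 2)*(u + 4)*(u - 1)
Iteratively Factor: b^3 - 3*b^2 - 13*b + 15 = (b - 5)*(b^2 + 2*b - 3) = (b - 5)*(b - 1)*(b + 3)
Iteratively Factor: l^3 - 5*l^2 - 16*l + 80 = (l + 4)*(l^2 - 9*l + 20) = (l - 5)*(l + 4)*(l - 4)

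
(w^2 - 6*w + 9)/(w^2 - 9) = (w - 3)/(w + 3)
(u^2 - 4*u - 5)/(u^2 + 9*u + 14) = (u^2 - 4*u - 5)/(u^2 + 9*u + 14)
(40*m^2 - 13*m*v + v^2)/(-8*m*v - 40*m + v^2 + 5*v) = (-5*m + v)/(v + 5)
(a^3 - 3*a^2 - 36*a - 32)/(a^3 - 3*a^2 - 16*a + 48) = (a^2 - 7*a - 8)/(a^2 - 7*a + 12)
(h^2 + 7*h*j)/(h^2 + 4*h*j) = (h + 7*j)/(h + 4*j)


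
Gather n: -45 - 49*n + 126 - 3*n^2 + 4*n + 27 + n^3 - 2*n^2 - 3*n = n^3 - 5*n^2 - 48*n + 108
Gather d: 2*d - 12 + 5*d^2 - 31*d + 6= 5*d^2 - 29*d - 6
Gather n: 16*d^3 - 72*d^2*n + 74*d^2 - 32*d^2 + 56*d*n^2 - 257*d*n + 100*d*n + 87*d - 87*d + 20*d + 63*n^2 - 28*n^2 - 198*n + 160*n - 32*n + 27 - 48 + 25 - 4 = 16*d^3 + 42*d^2 + 20*d + n^2*(56*d + 35) + n*(-72*d^2 - 157*d - 70)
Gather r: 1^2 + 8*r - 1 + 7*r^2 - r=7*r^2 + 7*r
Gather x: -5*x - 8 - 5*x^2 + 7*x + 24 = -5*x^2 + 2*x + 16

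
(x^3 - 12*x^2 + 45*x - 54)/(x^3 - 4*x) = (x^3 - 12*x^2 + 45*x - 54)/(x*(x^2 - 4))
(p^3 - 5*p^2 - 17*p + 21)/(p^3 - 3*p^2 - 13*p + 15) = (p - 7)/(p - 5)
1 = 1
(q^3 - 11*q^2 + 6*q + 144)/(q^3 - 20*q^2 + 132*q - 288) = (q + 3)/(q - 6)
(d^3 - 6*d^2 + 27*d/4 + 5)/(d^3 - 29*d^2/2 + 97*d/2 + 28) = (d^2 - 13*d/2 + 10)/(d^2 - 15*d + 56)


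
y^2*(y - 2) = y^3 - 2*y^2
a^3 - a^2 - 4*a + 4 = (a - 2)*(a - 1)*(a + 2)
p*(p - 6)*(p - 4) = p^3 - 10*p^2 + 24*p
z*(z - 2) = z^2 - 2*z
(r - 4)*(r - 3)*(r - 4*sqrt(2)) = r^3 - 7*r^2 - 4*sqrt(2)*r^2 + 12*r + 28*sqrt(2)*r - 48*sqrt(2)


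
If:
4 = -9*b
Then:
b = -4/9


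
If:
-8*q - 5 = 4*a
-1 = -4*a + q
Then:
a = 1/12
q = -2/3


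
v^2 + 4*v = v*(v + 4)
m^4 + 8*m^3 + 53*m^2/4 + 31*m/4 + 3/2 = (m + 1/2)^2*(m + 1)*(m + 6)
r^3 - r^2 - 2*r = r*(r - 2)*(r + 1)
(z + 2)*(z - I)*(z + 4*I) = z^3 + 2*z^2 + 3*I*z^2 + 4*z + 6*I*z + 8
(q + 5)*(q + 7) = q^2 + 12*q + 35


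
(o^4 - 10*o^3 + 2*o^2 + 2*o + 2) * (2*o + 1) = 2*o^5 - 19*o^4 - 6*o^3 + 6*o^2 + 6*o + 2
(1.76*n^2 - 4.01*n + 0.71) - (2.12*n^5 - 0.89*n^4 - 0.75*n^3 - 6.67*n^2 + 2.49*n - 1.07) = -2.12*n^5 + 0.89*n^4 + 0.75*n^3 + 8.43*n^2 - 6.5*n + 1.78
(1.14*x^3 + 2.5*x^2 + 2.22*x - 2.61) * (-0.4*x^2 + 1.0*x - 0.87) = -0.456*x^5 + 0.14*x^4 + 0.6202*x^3 + 1.089*x^2 - 4.5414*x + 2.2707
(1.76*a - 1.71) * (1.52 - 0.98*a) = -1.7248*a^2 + 4.351*a - 2.5992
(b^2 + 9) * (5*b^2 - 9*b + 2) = 5*b^4 - 9*b^3 + 47*b^2 - 81*b + 18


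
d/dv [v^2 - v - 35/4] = 2*v - 1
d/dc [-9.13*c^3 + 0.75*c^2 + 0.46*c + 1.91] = -27.39*c^2 + 1.5*c + 0.46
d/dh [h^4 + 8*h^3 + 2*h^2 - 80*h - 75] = 4*h^3 + 24*h^2 + 4*h - 80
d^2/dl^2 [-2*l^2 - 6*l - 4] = -4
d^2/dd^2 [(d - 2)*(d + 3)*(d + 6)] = 6*d + 14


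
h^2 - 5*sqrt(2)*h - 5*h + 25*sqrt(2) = (h - 5)*(h - 5*sqrt(2))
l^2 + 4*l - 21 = (l - 3)*(l + 7)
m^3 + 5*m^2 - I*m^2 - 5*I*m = m*(m + 5)*(m - I)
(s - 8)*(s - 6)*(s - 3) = s^3 - 17*s^2 + 90*s - 144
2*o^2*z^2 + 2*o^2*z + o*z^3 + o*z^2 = z*(2*o + z)*(o*z + o)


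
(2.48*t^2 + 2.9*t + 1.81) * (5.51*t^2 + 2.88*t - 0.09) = 13.6648*t^4 + 23.1214*t^3 + 18.1019*t^2 + 4.9518*t - 0.1629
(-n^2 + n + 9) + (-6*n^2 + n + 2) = -7*n^2 + 2*n + 11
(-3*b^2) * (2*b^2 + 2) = -6*b^4 - 6*b^2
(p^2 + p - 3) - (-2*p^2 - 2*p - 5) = 3*p^2 + 3*p + 2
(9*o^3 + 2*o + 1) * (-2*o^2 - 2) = -18*o^5 - 22*o^3 - 2*o^2 - 4*o - 2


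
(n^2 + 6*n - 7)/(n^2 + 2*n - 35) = (n - 1)/(n - 5)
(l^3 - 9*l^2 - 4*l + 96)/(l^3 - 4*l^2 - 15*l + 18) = (l^2 - 12*l + 32)/(l^2 - 7*l + 6)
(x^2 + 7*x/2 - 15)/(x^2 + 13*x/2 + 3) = (2*x - 5)/(2*x + 1)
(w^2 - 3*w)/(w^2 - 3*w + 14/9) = 9*w*(w - 3)/(9*w^2 - 27*w + 14)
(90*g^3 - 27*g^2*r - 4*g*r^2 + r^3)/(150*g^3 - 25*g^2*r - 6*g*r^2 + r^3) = (-3*g + r)/(-5*g + r)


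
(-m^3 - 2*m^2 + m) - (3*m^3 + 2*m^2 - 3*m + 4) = -4*m^3 - 4*m^2 + 4*m - 4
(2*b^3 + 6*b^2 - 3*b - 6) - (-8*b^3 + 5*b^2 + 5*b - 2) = 10*b^3 + b^2 - 8*b - 4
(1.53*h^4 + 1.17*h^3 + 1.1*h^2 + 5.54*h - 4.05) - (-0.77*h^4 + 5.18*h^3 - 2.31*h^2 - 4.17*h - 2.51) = 2.3*h^4 - 4.01*h^3 + 3.41*h^2 + 9.71*h - 1.54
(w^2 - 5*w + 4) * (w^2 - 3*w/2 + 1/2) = w^4 - 13*w^3/2 + 12*w^2 - 17*w/2 + 2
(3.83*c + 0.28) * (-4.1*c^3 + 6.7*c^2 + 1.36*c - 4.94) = -15.703*c^4 + 24.513*c^3 + 7.0848*c^2 - 18.5394*c - 1.3832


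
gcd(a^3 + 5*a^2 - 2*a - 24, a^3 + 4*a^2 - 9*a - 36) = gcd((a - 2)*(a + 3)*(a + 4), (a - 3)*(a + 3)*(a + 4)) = a^2 + 7*a + 12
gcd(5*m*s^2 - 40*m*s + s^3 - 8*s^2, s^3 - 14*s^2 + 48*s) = s^2 - 8*s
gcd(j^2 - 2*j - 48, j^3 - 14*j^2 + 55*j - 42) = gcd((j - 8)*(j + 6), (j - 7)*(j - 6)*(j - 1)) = 1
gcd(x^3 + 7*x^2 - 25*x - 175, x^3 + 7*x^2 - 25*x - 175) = x^3 + 7*x^2 - 25*x - 175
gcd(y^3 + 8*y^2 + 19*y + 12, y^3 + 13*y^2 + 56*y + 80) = y + 4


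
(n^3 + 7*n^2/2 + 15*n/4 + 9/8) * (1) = n^3 + 7*n^2/2 + 15*n/4 + 9/8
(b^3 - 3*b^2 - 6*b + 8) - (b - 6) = b^3 - 3*b^2 - 7*b + 14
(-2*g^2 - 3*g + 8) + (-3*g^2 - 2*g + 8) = -5*g^2 - 5*g + 16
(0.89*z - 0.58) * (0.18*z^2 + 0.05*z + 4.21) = 0.1602*z^3 - 0.0599*z^2 + 3.7179*z - 2.4418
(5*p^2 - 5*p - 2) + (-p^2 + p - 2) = 4*p^2 - 4*p - 4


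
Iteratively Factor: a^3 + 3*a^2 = (a)*(a^2 + 3*a) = a^2*(a + 3)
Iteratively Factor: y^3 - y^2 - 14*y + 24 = (y - 2)*(y^2 + y - 12) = (y - 2)*(y + 4)*(y - 3)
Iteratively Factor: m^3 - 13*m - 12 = (m + 1)*(m^2 - m - 12) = (m + 1)*(m + 3)*(m - 4)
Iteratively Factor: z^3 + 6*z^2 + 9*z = (z + 3)*(z^2 + 3*z) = (z + 3)^2*(z)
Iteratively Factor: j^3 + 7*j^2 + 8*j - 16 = (j + 4)*(j^2 + 3*j - 4) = (j - 1)*(j + 4)*(j + 4)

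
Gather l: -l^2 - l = -l^2 - l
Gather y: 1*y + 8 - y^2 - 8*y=-y^2 - 7*y + 8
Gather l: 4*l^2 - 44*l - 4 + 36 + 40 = 4*l^2 - 44*l + 72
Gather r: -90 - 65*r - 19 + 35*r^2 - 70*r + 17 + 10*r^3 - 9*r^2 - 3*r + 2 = 10*r^3 + 26*r^2 - 138*r - 90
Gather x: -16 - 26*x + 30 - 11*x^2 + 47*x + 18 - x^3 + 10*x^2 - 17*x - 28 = -x^3 - x^2 + 4*x + 4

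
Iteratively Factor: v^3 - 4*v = (v)*(v^2 - 4) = v*(v - 2)*(v + 2)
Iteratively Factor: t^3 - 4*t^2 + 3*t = (t - 3)*(t^2 - t) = (t - 3)*(t - 1)*(t)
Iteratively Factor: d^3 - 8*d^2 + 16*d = (d - 4)*(d^2 - 4*d) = (d - 4)^2*(d)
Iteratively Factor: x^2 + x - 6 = (x + 3)*(x - 2)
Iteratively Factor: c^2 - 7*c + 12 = (c - 3)*(c - 4)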